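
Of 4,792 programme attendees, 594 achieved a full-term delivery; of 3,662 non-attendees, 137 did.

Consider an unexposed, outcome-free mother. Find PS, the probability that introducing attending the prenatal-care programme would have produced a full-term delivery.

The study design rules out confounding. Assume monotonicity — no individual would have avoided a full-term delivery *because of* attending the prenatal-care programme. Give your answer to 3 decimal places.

p₁ = P(outcome | exposed) = 594/4792 = 0.12396
p₀ = P(outcome | unexposed) = 137/3662 = 0.037411
Under exogeneity and monotonicity, PS = (p₁ − p₀) / (1 − p₀).
PS = (0.12396 − 0.037411) / (1 − 0.037411) = 0.086545 / 0.96259 ≈ 0.0899

PS ≈ 0.090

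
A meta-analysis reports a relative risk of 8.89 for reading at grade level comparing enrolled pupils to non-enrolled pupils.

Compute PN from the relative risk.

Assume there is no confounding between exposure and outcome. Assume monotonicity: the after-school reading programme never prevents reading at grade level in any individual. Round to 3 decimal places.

PN ≈ 0.888

Under exogeneity and monotonicity, PN = (RR − 1) / RR = 1 − 1/RR.
PN = (8.89 − 1) / 8.89 = 7.89 / 8.89 ≈ 0.8875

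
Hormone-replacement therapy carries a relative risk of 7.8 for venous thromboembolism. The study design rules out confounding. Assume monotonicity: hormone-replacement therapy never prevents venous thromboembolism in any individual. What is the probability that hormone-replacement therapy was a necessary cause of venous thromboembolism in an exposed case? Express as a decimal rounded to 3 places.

PN ≈ 0.872

Under exogeneity and monotonicity, PN = (RR − 1) / RR = 1 − 1/RR.
PN = (7.8 − 1) / 7.8 = 6.8 / 7.8 ≈ 0.8718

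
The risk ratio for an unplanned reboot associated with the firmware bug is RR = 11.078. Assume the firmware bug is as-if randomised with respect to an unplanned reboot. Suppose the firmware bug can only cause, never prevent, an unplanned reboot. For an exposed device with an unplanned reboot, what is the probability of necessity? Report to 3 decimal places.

PN ≈ 0.910

Under exogeneity and monotonicity, PN = (RR − 1) / RR = 1 − 1/RR.
PN = (11.078 − 1) / 11.078 = 10.08 / 11.078 ≈ 0.9097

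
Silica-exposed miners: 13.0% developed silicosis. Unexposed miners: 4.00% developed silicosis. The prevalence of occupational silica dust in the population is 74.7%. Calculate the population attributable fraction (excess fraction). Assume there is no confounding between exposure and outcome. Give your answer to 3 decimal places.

p₁ = 0.13, p₀ = 0.04.
Overall risk P(Y=1) = π·p₁ + (1−π)·p₀ = 0.747×0.13 + 0.253×0.04 = 0.10723.
Under exogeneity, PAF = [P(Y=1) − p₀] / P(Y=1).
PAF = (0.10723 − 0.04) / 0.10723 ≈ 0.6270

PAF ≈ 0.627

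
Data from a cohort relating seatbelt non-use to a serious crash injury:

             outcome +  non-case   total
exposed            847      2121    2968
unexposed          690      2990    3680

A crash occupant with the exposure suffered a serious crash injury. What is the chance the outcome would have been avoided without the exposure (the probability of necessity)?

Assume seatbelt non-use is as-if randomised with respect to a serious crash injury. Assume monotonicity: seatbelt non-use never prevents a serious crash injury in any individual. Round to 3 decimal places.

p₁ = P(outcome | exposed) = 847/2968 = 0.28538
p₀ = P(outcome | unexposed) = 690/3680 = 0.1875
Under exogeneity and monotonicity, PN = (p₁ − p₀)/p₁.
PN = (0.28538 − 0.1875) / 0.28538 ≈ 0.3430

PN ≈ 0.343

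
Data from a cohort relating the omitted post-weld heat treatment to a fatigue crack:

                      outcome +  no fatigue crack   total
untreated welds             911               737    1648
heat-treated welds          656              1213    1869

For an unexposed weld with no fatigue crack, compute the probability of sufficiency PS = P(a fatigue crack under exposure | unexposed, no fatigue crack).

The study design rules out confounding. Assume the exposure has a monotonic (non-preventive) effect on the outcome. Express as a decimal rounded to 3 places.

PS ≈ 0.311

p₁ = P(outcome | exposed) = 911/1648 = 0.55279
p₀ = P(outcome | unexposed) = 656/1869 = 0.35099
Under exogeneity and monotonicity, PS = (p₁ − p₀) / (1 − p₀).
PS = (0.55279 − 0.35099) / (1 − 0.35099) = 0.2018 / 0.64901 ≈ 0.3109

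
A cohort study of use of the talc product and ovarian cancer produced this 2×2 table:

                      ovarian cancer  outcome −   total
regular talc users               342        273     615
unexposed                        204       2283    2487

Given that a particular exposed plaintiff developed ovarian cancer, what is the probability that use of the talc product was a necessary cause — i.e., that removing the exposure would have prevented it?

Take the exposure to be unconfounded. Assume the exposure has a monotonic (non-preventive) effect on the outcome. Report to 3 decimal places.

p₁ = P(outcome | exposed) = 342/615 = 0.5561
p₀ = P(outcome | unexposed) = 204/2487 = 0.082027
Under exogeneity and monotonicity, PN = (p₁ − p₀)/p₁.
PN = (0.5561 − 0.082027) / 0.5561 ≈ 0.8525

PN ≈ 0.852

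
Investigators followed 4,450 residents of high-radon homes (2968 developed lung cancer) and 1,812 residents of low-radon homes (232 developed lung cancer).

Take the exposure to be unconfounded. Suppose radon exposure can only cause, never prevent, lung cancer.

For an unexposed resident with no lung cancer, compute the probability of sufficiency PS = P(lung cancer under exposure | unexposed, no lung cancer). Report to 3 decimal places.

p₁ = P(outcome | exposed) = 2968/4450 = 0.66697
p₀ = P(outcome | unexposed) = 232/1812 = 0.12804
Under exogeneity and monotonicity, PS = (p₁ − p₀) / (1 − p₀).
PS = (0.66697 − 0.12804) / (1 − 0.12804) = 0.53893 / 0.87196 ≈ 0.6181

PS ≈ 0.618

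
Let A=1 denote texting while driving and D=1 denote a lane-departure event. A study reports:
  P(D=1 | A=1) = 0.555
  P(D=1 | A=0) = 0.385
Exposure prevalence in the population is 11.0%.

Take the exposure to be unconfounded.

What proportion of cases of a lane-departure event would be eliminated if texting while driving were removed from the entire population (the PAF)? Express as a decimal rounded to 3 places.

PAF ≈ 0.046

Let p₁ = 0.555, p₀ = 0.385.
Overall risk P(Y=1) = π·p₁ + (1−π)·p₀ = 0.11×0.555 + 0.89×0.385 = 0.4037.
Under exogeneity, PAF = [P(Y=1) − p₀] / P(Y=1).
PAF = (0.4037 − 0.385) / 0.4037 ≈ 0.0463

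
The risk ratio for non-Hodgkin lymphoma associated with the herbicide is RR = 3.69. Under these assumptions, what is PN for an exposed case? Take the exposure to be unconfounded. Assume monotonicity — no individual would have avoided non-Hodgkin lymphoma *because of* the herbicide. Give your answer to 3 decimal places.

Under exogeneity and monotonicity, PN = (RR − 1) / RR = 1 − 1/RR.
PN = (3.69 − 1) / 3.69 = 2.69 / 3.69 ≈ 0.7290

PN ≈ 0.729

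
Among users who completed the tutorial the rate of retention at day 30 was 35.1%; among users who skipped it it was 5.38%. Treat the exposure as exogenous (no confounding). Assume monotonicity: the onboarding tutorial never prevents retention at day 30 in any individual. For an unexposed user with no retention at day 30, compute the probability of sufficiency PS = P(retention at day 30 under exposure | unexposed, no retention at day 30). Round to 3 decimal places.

p₁ = 0.351, p₀ = 0.0538.
Under exogeneity and monotonicity, PS = (p₁ − p₀) / (1 − p₀).
PS = (0.351 − 0.0538) / (1 − 0.0538) = 0.2972 / 0.9462 ≈ 0.3141

PS ≈ 0.314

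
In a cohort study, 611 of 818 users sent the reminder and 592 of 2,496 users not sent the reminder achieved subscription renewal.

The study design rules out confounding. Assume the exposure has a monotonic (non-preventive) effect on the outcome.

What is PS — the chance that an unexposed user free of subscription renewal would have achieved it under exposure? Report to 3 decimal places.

p₁ = P(outcome | exposed) = 611/818 = 0.74694
p₀ = P(outcome | unexposed) = 592/2496 = 0.23718
Under exogeneity and monotonicity, PS = (p₁ − p₀) / (1 − p₀).
PS = (0.74694 − 0.23718) / (1 − 0.23718) = 0.50976 / 0.76282 ≈ 0.6683

PS ≈ 0.668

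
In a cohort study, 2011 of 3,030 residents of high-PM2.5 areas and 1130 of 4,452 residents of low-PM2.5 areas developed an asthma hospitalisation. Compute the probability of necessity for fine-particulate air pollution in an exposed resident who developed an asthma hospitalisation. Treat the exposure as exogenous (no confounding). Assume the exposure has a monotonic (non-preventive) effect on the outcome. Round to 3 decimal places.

p₁ = P(outcome | exposed) = 2011/3030 = 0.6637
p₀ = P(outcome | unexposed) = 1130/4452 = 0.25382
Under exogeneity and monotonicity, PN = (p₁ − p₀) / p₁.
PN = (0.6637 − 0.25382) / 0.6637 = 0.40988 / 0.6637 ≈ 0.6176

PN ≈ 0.618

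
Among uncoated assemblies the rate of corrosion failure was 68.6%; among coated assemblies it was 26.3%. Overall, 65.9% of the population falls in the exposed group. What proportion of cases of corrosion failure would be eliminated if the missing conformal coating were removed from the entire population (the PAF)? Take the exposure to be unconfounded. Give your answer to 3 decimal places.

PAF ≈ 0.515

p₁ = 0.686, p₀ = 0.263.
Overall risk P(Y=1) = π·p₁ + (1−π)·p₀ = 0.659×0.686 + 0.341×0.263 = 0.54176.
Under exogeneity, PAF = [P(Y=1) − p₀] / P(Y=1).
PAF = (0.54176 − 0.263) / 0.54176 ≈ 0.5145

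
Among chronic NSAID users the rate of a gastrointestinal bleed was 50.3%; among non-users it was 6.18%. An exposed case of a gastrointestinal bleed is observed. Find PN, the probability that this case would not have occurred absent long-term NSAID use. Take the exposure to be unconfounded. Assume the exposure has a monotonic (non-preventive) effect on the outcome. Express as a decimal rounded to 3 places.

p₁ = 0.503, p₀ = 0.0618.
Under exogeneity and monotonicity, PN = (p₁ − p₀) / p₁.
PN = (0.503 − 0.0618) / 0.503 = 0.4412 / 0.503 ≈ 0.8771

PN ≈ 0.877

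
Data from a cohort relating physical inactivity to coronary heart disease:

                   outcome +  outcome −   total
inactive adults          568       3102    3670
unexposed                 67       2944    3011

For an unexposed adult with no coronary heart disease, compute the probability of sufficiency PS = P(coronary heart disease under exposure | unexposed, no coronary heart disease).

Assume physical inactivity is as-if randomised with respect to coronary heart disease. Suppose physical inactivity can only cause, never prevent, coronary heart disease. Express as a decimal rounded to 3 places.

PS ≈ 0.136

p₁ = P(outcome | exposed) = 568/3670 = 0.15477
p₀ = P(outcome | unexposed) = 67/3011 = 0.022252
Under exogeneity and monotonicity, PS = (p₁ − p₀)/(1 − p₀).
PS = (0.15477 − 0.022252) / 0.97775 ≈ 0.1355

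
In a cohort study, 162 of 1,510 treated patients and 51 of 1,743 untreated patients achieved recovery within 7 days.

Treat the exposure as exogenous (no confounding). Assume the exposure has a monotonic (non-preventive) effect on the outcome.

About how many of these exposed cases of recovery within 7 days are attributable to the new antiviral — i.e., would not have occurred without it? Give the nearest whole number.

about 118 cases

p₁ = P(outcome | exposed) = 162/1510 = 0.10728
p₀ = P(outcome | unexposed) = 51/1743 = 0.02926
PN = (p₁ − p₀)/p₁ = (0.10728 − 0.02926) / 0.10728 ≈ 0.72727.
Attributable cases ≈ PN × (exposed cases) = 0.72727 × 162 ≈ 117.82.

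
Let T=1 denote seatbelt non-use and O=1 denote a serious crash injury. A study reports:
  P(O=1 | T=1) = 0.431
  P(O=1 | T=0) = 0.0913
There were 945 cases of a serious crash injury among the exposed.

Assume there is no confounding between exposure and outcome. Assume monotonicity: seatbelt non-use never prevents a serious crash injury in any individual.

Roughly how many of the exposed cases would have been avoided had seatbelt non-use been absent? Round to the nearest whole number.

about 745 cases

Let p₁ = 0.431, p₀ = 0.0913.
PN = (p₁ − p₀)/p₁ = (0.431 − 0.0913) / 0.431 ≈ 0.78817.
Attributable cases ≈ PN × (exposed cases) = 0.78817 × 945 ≈ 744.82.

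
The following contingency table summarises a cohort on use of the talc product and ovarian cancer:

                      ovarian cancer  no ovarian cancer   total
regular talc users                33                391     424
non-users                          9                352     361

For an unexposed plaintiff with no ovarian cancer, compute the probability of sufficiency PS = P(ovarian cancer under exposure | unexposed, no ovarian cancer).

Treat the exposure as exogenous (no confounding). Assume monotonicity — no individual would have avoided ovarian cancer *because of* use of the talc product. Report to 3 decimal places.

p₁ = P(outcome | exposed) = 33/424 = 0.07783
p₀ = P(outcome | unexposed) = 9/361 = 0.024931
Under exogeneity and monotonicity, PS = (p₁ − p₀)/(1 − p₀).
PS = (0.07783 − 0.024931) / 0.97507 ≈ 0.0543

PS ≈ 0.054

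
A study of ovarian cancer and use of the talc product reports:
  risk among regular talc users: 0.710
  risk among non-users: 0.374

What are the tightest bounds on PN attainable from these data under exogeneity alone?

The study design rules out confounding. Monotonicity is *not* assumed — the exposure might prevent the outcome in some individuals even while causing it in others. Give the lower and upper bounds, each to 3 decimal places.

0.473 ≤ PN ≤ 0.882

Let p₁ = 0.71, p₀ = 0.374.
Under exogeneity alone the bounds on PN are max{0,(p₁−p₀)/p₁} ≤ PN ≤ min{1,(1−p₀)/p₁}.
  lower = (p₁ − p₀)/p₁ = 0.336 / 0.71 ≈ 0.4732
  upper = min{1, (1 − p₀)/p₁} = 0.626 / 0.71 ≈ 0.8817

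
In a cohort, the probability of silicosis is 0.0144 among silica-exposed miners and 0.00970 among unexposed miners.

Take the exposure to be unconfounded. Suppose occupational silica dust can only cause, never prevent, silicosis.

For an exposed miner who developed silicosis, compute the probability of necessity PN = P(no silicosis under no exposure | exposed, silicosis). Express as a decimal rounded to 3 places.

Let p₁ = 0.0144, p₀ = 0.0097.
Under exogeneity and monotonicity, PN = (p₁ − p₀) / p₁.
PN = (0.0144 − 0.0097) / 0.0144 = 0.0047 / 0.0144 ≈ 0.3264

PN ≈ 0.326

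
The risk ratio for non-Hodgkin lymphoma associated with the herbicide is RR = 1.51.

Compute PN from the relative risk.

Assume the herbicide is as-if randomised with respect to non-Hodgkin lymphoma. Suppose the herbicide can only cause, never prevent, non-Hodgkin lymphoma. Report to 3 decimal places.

Under exogeneity and monotonicity, PN = (RR − 1) / RR = 1 − 1/RR.
PN = (1.51 − 1) / 1.51 = 0.51 / 1.51 ≈ 0.3377

PN ≈ 0.338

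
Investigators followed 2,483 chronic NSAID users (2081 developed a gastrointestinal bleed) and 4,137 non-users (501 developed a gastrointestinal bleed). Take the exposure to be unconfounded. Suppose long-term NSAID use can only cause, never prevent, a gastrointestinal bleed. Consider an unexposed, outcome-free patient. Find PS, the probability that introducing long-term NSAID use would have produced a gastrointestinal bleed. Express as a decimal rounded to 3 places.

PS ≈ 0.816

p₁ = P(outcome | exposed) = 2081/2483 = 0.8381
p₀ = P(outcome | unexposed) = 501/4137 = 0.1211
Under exogeneity and monotonicity, PS = (p₁ − p₀) / (1 − p₀).
PS = (0.8381 − 0.1211) / (1 − 0.1211) = 0.717 / 0.8789 ≈ 0.8158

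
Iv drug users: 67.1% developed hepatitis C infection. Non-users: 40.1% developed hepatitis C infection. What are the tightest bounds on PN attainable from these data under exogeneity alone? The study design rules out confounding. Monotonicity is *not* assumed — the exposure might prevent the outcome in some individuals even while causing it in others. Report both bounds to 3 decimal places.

0.402 ≤ PN ≤ 0.893

p₁ = 0.671, p₀ = 0.401.
Under exogeneity alone the bounds on PN are max{0,(p₁−p₀)/p₁} ≤ PN ≤ min{1,(1−p₀)/p₁}.
  lower = (p₁ − p₀)/p₁ = 0.27 / 0.671 ≈ 0.4024
  upper = min{1, (1 − p₀)/p₁} = 0.599 / 0.671 ≈ 0.8927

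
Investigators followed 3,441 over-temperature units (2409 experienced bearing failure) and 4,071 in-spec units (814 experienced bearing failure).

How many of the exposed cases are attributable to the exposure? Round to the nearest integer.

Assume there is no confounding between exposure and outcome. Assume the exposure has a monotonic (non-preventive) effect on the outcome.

about 1721 cases

p₁ = P(outcome | exposed) = 2409/3441 = 0.70009
p₀ = P(outcome | unexposed) = 814/4071 = 0.19995
PN = (p₁ − p₀)/p₁ = (0.70009 − 0.19995) / 0.70009 ≈ 0.71439.
Attributable cases ≈ PN × (exposed cases) = 0.71439 × 2409 ≈ 1720.97.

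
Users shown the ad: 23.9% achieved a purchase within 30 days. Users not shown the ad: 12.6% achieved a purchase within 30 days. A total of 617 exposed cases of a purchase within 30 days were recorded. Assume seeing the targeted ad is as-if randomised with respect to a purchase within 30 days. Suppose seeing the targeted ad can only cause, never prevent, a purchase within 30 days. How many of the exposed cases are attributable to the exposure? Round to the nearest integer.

about 292 cases

p₁ = 0.239, p₀ = 0.126.
PN = (p₁ − p₀)/p₁ = (0.239 − 0.126) / 0.239 ≈ 0.47280.
Attributable cases ≈ PN × (exposed cases) = 0.47280 × 617 ≈ 291.72.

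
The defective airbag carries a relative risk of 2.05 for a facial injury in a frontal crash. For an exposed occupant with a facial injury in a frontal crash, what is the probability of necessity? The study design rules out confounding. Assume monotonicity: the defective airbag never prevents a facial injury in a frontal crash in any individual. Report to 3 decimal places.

Under exogeneity and monotonicity, PN = (RR − 1) / RR = 1 − 1/RR.
PN = (2.05 − 1) / 2.05 = 1.05 / 2.05 ≈ 0.5122

PN ≈ 0.512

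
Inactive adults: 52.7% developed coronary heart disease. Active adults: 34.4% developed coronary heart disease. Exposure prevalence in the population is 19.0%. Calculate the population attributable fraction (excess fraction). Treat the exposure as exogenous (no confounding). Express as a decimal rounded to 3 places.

PAF ≈ 0.092

p₁ = 0.527, p₀ = 0.344.
Overall risk P(Y=1) = π·p₁ + (1−π)·p₀ = 0.19×0.527 + 0.81×0.344 = 0.37877.
Under exogeneity, PAF = [P(Y=1) − p₀] / P(Y=1).
PAF = (0.37877 − 0.344) / 0.37877 ≈ 0.0918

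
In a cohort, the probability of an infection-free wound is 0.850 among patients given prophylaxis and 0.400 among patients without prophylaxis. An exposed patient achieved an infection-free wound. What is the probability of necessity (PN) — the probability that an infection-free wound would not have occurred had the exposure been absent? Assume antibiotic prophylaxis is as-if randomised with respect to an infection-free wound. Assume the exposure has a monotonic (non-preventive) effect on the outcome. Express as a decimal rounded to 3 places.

Let p₁ = 0.85, p₀ = 0.4.
Under exogeneity and monotonicity, PN = (p₁ − p₀) / p₁.
PN = (0.85 − 0.4) / 0.85 = 0.45 / 0.85 ≈ 0.5294

PN ≈ 0.529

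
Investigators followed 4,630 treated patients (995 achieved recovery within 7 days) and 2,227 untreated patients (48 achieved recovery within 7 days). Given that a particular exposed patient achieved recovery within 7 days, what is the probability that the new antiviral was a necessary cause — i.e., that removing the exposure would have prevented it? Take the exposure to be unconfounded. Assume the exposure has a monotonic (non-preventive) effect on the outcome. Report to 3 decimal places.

p₁ = P(outcome | exposed) = 995/4630 = 0.2149
p₀ = P(outcome | unexposed) = 48/2227 = 0.021554
Under exogeneity and monotonicity, PN = (p₁ − p₀) / p₁.
PN = (0.2149 − 0.021554) / 0.2149 = 0.19335 / 0.2149 ≈ 0.8997

PN ≈ 0.900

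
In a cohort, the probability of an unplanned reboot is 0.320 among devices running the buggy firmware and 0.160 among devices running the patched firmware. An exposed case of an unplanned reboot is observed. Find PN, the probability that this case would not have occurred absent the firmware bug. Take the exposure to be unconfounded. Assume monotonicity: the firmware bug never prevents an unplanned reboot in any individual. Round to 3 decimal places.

PN ≈ 0.500

Let p₁ = 0.32, p₀ = 0.16.
Under exogeneity and monotonicity, PN = (p₁ − p₀) / p₁.
PN = (0.32 − 0.16) / 0.32 = 0.16 / 0.32 ≈ 0.5000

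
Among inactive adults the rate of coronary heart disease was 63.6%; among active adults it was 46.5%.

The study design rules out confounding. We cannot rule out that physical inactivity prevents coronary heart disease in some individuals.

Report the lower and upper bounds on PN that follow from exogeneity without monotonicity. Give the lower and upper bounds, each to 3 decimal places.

0.269 ≤ PN ≤ 0.841

p₁ = 0.636, p₀ = 0.465.
Under exogeneity alone the bounds on PN are max{0,(p₁−p₀)/p₁} ≤ PN ≤ min{1,(1−p₀)/p₁}.
  lower = (p₁ − p₀)/p₁ = 0.171 / 0.636 ≈ 0.2689
  upper = min{1, (1 − p₀)/p₁} = 0.535 / 0.636 ≈ 0.8412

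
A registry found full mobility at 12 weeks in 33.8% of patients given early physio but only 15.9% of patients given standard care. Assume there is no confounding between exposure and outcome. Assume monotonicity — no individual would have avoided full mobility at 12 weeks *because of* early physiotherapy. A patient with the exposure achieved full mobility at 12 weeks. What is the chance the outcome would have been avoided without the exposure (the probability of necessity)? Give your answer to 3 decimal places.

p₁ = 0.338, p₀ = 0.159.
Under exogeneity and monotonicity, PN = (p₁ − p₀) / p₁.
PN = (0.338 − 0.159) / 0.338 = 0.179 / 0.338 ≈ 0.5296

PN ≈ 0.530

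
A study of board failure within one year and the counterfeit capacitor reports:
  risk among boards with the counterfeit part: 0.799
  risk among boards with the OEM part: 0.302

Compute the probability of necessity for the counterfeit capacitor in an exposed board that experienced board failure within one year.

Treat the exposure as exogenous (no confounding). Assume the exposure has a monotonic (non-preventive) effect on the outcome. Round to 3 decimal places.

Let p₁ = 0.799, p₀ = 0.302.
Under exogeneity and monotonicity, PN = (p₁ − p₀) / p₁.
PN = (0.799 − 0.302) / 0.799 = 0.497 / 0.799 ≈ 0.6220

PN ≈ 0.622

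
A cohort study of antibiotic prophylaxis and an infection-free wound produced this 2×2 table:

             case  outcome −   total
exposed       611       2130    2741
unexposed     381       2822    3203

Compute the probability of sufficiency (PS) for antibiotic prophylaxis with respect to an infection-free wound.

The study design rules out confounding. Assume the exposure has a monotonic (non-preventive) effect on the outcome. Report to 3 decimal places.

p₁ = P(outcome | exposed) = 611/2741 = 0.22291
p₀ = P(outcome | unexposed) = 381/3203 = 0.11895
Under exogeneity and monotonicity, PS = (p₁ − p₀)/(1 − p₀).
PS = (0.22291 − 0.11895) / 0.88105 ≈ 0.1180

PS ≈ 0.118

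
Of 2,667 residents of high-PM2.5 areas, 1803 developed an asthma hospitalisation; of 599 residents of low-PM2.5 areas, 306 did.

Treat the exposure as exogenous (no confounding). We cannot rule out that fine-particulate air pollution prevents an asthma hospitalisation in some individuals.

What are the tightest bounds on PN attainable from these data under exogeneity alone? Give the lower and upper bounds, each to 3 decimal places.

p₁ = P(outcome | exposed) = 1803/2667 = 0.67604
p₀ = P(outcome | unexposed) = 306/599 = 0.51085
Under exogeneity alone the bounds on PN are max{0,(p₁−p₀)/p₁} ≤ PN ≤ min{1,(1−p₀)/p₁}.
  lower = (p₁ − p₀)/p₁ = 0.16519 / 0.67604 ≈ 0.2443
  upper = min{1, (1 − p₀)/p₁} = 0.48915 / 0.67604 ≈ 0.7235

0.244 ≤ PN ≤ 0.724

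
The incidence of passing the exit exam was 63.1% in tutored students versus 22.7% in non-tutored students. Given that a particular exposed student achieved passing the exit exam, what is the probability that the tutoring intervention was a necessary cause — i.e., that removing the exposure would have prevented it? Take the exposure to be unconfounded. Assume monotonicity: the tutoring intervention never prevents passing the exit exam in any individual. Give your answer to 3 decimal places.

PN ≈ 0.640

p₁ = 0.631, p₀ = 0.227.
Under exogeneity and monotonicity, PN = (p₁ − p₀) / p₁.
PN = (0.631 − 0.227) / 0.631 = 0.404 / 0.631 ≈ 0.6403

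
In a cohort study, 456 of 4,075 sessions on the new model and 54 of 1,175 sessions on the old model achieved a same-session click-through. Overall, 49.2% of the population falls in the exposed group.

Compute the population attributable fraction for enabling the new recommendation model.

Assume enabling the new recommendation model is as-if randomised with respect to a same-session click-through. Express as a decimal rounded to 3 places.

PAF ≈ 0.414

p₁ = P(outcome | exposed) = 456/4075 = 0.1119
p₀ = P(outcome | unexposed) = 54/1175 = 0.045957
Overall risk P(Y=1) = π·p₁ + (1−π)·p₀ = 0.492×0.1119 + 0.508×0.045957 = 0.078402.
Under exogeneity, PAF = [P(Y=1) − p₀] / P(Y=1).
PAF = (0.078402 − 0.045957) / 0.078402 ≈ 0.4138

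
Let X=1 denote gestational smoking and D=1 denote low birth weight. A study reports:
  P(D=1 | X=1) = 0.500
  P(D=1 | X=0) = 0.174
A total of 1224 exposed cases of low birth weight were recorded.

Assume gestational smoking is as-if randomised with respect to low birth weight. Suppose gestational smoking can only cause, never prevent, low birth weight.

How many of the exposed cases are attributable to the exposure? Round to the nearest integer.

about 798 cases

Let p₁ = 0.5, p₀ = 0.174.
PN = (p₁ − p₀)/p₁ = (0.5 − 0.174) / 0.5 ≈ 0.65200.
Attributable cases ≈ PN × (exposed cases) = 0.65200 × 1224 ≈ 798.05.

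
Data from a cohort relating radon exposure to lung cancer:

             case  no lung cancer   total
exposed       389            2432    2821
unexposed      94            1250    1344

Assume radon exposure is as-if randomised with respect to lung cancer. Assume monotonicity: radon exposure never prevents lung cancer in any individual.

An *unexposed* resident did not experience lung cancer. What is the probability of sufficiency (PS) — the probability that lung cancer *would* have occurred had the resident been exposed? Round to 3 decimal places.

PS ≈ 0.073

p₁ = P(outcome | exposed) = 389/2821 = 0.13789
p₀ = P(outcome | unexposed) = 94/1344 = 0.06994
Under exogeneity and monotonicity, PS = (p₁ − p₀) / (1 − p₀).
PS = (0.13789 − 0.06994) / (1 − 0.06994) = 0.067954 / 0.93006 ≈ 0.0731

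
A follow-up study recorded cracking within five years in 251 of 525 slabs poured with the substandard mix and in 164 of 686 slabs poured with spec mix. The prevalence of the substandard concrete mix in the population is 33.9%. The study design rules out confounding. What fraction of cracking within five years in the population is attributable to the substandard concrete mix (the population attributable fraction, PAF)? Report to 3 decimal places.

p₁ = P(outcome | exposed) = 251/525 = 0.4781
p₀ = P(outcome | unexposed) = 164/686 = 0.23907
Overall risk P(Y=1) = π·p₁ + (1−π)·p₀ = 0.339×0.4781 + 0.661×0.23907 = 0.3201.
Under exogeneity, PAF = [P(Y=1) − p₀] / P(Y=1).
PAF = (0.3201 − 0.23907) / 0.3201 ≈ 0.2531

PAF ≈ 0.253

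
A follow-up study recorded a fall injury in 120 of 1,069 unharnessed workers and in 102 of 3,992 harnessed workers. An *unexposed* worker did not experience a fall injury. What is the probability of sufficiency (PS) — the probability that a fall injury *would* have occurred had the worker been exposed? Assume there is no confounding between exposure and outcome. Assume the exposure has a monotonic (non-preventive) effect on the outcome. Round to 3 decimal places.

p₁ = P(outcome | exposed) = 120/1069 = 0.11225
p₀ = P(outcome | unexposed) = 102/3992 = 0.025551
Under exogeneity and monotonicity, PS = (p₁ − p₀) / (1 − p₀).
PS = (0.11225 − 0.025551) / (1 − 0.025551) = 0.086703 / 0.97445 ≈ 0.0890

PS ≈ 0.089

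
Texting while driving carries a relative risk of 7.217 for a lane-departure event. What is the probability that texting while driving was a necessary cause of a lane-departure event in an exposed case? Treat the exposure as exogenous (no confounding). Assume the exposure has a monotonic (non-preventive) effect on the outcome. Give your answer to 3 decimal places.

Under exogeneity and monotonicity, PN = (RR − 1) / RR = 1 − 1/RR.
PN = (7.217 − 1) / 7.217 = 6.217 / 7.217 ≈ 0.8614

PN ≈ 0.861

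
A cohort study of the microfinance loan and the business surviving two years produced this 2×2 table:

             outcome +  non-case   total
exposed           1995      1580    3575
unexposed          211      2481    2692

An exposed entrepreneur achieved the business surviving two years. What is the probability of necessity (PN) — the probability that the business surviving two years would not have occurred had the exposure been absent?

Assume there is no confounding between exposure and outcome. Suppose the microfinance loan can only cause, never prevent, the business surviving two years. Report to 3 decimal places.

PN ≈ 0.860

p₁ = P(outcome | exposed) = 1995/3575 = 0.55804
p₀ = P(outcome | unexposed) = 211/2692 = 0.07838
Under exogeneity and monotonicity, PN = (p₁ − p₀)/p₁.
PN = (0.55804 − 0.07838) / 0.55804 ≈ 0.8595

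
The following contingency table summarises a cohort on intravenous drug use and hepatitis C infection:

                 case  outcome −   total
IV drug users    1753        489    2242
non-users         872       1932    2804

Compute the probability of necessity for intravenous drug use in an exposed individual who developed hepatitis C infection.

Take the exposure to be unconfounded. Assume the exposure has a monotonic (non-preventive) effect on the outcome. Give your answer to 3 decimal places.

p₁ = P(outcome | exposed) = 1753/2242 = 0.78189
p₀ = P(outcome | unexposed) = 872/2804 = 0.31098
Under exogeneity and monotonicity, PN = (p₁ − p₀) / p₁.
PN = (0.78189 − 0.31098) / 0.78189 = 0.47091 / 0.78189 ≈ 0.6023

PN ≈ 0.602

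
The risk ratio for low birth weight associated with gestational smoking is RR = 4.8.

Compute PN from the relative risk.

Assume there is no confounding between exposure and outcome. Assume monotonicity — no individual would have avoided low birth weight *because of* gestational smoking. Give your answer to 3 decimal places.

PN ≈ 0.792

Under exogeneity and monotonicity, PN = (RR − 1) / RR = 1 − 1/RR.
PN = (4.8 − 1) / 4.8 = 3.8 / 4.8 ≈ 0.7917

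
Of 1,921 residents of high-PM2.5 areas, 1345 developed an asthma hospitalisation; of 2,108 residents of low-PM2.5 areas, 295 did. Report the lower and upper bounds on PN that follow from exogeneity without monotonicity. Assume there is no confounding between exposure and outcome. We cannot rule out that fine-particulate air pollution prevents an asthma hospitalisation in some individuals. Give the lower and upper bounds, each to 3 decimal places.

p₁ = P(outcome | exposed) = 1345/1921 = 0.70016
p₀ = P(outcome | unexposed) = 295/2108 = 0.13994
Under exogeneity alone the bounds on PN are max{0,(p₁−p₀)/p₁} ≤ PN ≤ min{1,(1−p₀)/p₁}.
  lower = (p₁ − p₀)/p₁ = 0.56021 / 0.70016 ≈ 0.8001
  upper = min{1, (1 − p₀)/p₁} = 0.86006 / 0.70016 ≈ 1.2284 → capped at 1

0.800 ≤ PN ≤ 1.000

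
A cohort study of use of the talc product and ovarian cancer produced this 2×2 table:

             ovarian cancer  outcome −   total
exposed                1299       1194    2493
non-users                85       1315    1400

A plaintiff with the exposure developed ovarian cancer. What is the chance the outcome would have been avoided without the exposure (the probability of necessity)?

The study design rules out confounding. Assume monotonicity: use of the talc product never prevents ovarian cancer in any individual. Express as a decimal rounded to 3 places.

p₁ = P(outcome | exposed) = 1299/2493 = 0.52106
p₀ = P(outcome | unexposed) = 85/1400 = 0.060714
Under exogeneity and monotonicity, PN = (p₁ − p₀) / p₁.
PN = (0.52106 − 0.060714) / 0.52106 = 0.46034 / 0.52106 ≈ 0.8835

PN ≈ 0.883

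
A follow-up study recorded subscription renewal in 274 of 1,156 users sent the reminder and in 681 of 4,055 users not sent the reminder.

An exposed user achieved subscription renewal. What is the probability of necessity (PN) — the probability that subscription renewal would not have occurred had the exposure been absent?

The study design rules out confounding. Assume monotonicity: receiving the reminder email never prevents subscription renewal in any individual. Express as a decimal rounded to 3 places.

p₁ = P(outcome | exposed) = 274/1156 = 0.23702
p₀ = P(outcome | unexposed) = 681/4055 = 0.16794
Under exogeneity and monotonicity, PN = (p₁ − p₀) / p₁.
PN = (0.23702 − 0.16794) / 0.23702 = 0.069083 / 0.23702 ≈ 0.2915

PN ≈ 0.291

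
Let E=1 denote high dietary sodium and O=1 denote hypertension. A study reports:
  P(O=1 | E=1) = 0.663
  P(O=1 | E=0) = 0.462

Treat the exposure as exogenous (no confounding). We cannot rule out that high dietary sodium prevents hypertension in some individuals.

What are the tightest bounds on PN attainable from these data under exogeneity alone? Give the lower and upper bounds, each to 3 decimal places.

0.303 ≤ PN ≤ 0.811

Let p₁ = 0.663, p₀ = 0.462.
Under exogeneity alone the bounds on PN are max{0,(p₁−p₀)/p₁} ≤ PN ≤ min{1,(1−p₀)/p₁}.
  lower = (p₁ − p₀)/p₁ = 0.201 / 0.663 ≈ 0.3032
  upper = min{1, (1 − p₀)/p₁} = 0.538 / 0.663 ≈ 0.8115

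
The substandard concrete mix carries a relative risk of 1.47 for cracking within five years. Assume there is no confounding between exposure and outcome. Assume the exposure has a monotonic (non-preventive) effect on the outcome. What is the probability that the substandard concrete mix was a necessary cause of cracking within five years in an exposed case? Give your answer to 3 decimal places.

Under exogeneity and monotonicity, PN = (RR − 1) / RR = 1 − 1/RR.
PN = (1.47 − 1) / 1.47 = 0.47 / 1.47 ≈ 0.3197

PN ≈ 0.320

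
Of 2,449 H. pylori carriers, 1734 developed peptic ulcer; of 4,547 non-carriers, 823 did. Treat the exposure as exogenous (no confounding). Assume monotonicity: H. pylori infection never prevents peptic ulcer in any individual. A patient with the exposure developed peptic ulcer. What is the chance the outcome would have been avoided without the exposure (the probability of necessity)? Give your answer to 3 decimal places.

p₁ = P(outcome | exposed) = 1734/2449 = 0.70804
p₀ = P(outcome | unexposed) = 823/4547 = 0.181
Under exogeneity and monotonicity, PN = (p₁ − p₀) / p₁.
PN = (0.70804 − 0.181) / 0.70804 = 0.52705 / 0.70804 ≈ 0.7444

PN ≈ 0.744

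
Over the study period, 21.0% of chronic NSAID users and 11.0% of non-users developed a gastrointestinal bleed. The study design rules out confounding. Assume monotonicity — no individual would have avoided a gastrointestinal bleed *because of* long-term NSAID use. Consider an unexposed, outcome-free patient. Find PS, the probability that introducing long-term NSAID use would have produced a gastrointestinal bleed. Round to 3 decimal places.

PS ≈ 0.112

p₁ = 0.21, p₀ = 0.11.
Under exogeneity and monotonicity, PS = (p₁ − p₀) / (1 − p₀).
PS = (0.21 − 0.11) / (1 − 0.11) = 0.1 / 0.89 ≈ 0.1124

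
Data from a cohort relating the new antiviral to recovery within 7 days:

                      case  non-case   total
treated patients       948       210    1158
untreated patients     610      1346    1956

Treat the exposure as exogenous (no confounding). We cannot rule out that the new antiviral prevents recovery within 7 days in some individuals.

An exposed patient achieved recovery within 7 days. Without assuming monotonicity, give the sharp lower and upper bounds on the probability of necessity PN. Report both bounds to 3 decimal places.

p₁ = P(outcome | exposed) = 948/1158 = 0.81865
p₀ = P(outcome | unexposed) = 610/1956 = 0.31186
Under exogeneity alone the bounds on PN are max{0,(p₁−p₀)/p₁} ≤ PN ≤ min{1,(1−p₀)/p₁}.
  lower = (p₁ − p₀)/p₁ = 0.50679 / 0.81865 ≈ 0.6191
  upper = min{1, (1 − p₀)/p₁} = 0.68814 / 0.81865 ≈ 0.8406

0.619 ≤ PN ≤ 0.841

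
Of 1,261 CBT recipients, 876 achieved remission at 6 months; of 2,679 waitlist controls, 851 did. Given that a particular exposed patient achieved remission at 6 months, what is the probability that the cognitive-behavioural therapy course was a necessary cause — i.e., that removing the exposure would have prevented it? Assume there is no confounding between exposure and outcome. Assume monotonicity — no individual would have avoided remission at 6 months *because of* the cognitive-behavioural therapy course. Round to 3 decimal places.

p₁ = P(outcome | exposed) = 876/1261 = 0.69469
p₀ = P(outcome | unexposed) = 851/2679 = 0.31766
Under exogeneity and monotonicity, PN = (p₁ − p₀) / p₁.
PN = (0.69469 − 0.31766) / 0.69469 = 0.37703 / 0.69469 ≈ 0.5427

PN ≈ 0.543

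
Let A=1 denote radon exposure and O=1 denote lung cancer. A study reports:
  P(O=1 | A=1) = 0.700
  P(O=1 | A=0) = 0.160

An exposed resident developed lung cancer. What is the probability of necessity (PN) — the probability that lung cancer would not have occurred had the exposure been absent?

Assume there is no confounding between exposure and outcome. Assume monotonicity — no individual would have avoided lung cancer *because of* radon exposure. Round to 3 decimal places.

PN ≈ 0.771

Let p₁ = 0.7, p₀ = 0.16.
Under exogeneity and monotonicity, PN = (p₁ − p₀) / p₁.
PN = (0.7 − 0.16) / 0.7 = 0.54 / 0.7 ≈ 0.7714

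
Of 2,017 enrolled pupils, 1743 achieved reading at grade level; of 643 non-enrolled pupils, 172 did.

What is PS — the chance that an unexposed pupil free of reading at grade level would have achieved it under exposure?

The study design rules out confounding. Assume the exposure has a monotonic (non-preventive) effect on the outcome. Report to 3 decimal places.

PS ≈ 0.815

p₁ = P(outcome | exposed) = 1743/2017 = 0.86415
p₀ = P(outcome | unexposed) = 172/643 = 0.2675
Under exogeneity and monotonicity, PS = (p₁ − p₀) / (1 − p₀).
PS = (0.86415 − 0.2675) / (1 − 0.2675) = 0.59666 / 0.7325 ≈ 0.8145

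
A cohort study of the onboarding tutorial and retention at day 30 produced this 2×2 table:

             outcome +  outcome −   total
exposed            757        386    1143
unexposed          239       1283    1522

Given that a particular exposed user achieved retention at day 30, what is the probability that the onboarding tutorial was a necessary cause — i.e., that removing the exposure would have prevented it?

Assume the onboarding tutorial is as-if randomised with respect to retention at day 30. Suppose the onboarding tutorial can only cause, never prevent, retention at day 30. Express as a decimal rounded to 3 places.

p₁ = P(outcome | exposed) = 757/1143 = 0.66229
p₀ = P(outcome | unexposed) = 239/1522 = 0.15703
Under exogeneity and monotonicity, PN = (p₁ − p₀) / p₁.
PN = (0.66229 − 0.15703) / 0.66229 = 0.50526 / 0.66229 ≈ 0.7629

PN ≈ 0.763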